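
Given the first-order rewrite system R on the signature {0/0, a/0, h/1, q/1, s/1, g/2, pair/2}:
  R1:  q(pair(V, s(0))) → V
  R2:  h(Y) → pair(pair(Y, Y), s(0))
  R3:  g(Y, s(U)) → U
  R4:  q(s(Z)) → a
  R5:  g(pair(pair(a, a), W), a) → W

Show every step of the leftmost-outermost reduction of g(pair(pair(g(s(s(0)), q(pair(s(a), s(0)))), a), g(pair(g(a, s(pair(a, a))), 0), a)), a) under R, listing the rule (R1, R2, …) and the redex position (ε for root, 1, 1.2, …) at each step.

0

1. g(pair(pair(g(s(s(0)), q(pair(s(a), s(0)))), a), g(pair(g(a, s(pair(a, a))), 0), a)), a)  →  g(pair(pair(g(s(s(0)), s(a)), a), g(pair(g(a, s(pair(a, a))), 0), a)), a)   [R1 at 1.1.1.2]
2. g(pair(pair(g(s(s(0)), s(a)), a), g(pair(g(a, s(pair(a, a))), 0), a)), a)  →  g(pair(pair(a, a), g(pair(g(a, s(pair(a, a))), 0), a)), a)   [R3 at 1.1.1]
3. g(pair(pair(a, a), g(pair(g(a, s(pair(a, a))), 0), a)), a)  →  g(pair(g(a, s(pair(a, a))), 0), a)   [R5 at ε]
4. g(pair(g(a, s(pair(a, a))), 0), a)  →  g(pair(pair(a, a), 0), a)   [R3 at 1.1]
5. g(pair(pair(a, a), 0), a)  →  0   [R5 at ε]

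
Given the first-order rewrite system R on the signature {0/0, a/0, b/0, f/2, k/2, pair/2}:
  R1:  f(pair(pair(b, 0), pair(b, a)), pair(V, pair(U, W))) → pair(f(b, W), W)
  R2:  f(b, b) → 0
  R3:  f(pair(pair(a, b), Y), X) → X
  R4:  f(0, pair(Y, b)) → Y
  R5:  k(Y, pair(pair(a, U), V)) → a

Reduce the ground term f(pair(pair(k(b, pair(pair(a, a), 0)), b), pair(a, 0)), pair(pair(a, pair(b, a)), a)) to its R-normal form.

pair(pair(a, pair(b, a)), a)

1. f(pair(pair(k(b, pair(pair(a, a), 0)), b), pair(a, 0)), pair(pair(a, pair(b, a)), a))  →  f(pair(pair(a, b), pair(a, 0)), pair(pair(a, pair(b, a)), a))   [R5 at 1.1.1]
2. f(pair(pair(a, b), pair(a, 0)), pair(pair(a, pair(b, a)), a))  →  pair(pair(a, pair(b, a)), a)   [R3 at ε]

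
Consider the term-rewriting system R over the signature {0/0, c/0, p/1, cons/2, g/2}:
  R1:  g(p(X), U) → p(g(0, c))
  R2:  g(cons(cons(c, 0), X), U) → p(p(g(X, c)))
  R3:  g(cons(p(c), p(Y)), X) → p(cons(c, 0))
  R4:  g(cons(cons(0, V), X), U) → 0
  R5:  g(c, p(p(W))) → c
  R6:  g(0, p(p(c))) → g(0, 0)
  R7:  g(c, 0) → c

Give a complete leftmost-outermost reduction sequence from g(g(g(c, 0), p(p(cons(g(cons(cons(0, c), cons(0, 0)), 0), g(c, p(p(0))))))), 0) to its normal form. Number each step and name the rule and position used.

1. g(g(g(c, 0), p(p(cons(g(cons(cons(0, c), cons(0, 0)), 0), g(c, p(p(0))))))), 0)  →  g(g(c, p(p(cons(g(cons(cons(0, c), cons(0, 0)), 0), g(c, p(p(0))))))), 0)   [R7 at 1.1]
2. g(g(c, p(p(cons(g(cons(cons(0, c), cons(0, 0)), 0), g(c, p(p(0))))))), 0)  →  g(c, 0)   [R5 at 1]
3. g(c, 0)  →  c   [R7 at ε]

c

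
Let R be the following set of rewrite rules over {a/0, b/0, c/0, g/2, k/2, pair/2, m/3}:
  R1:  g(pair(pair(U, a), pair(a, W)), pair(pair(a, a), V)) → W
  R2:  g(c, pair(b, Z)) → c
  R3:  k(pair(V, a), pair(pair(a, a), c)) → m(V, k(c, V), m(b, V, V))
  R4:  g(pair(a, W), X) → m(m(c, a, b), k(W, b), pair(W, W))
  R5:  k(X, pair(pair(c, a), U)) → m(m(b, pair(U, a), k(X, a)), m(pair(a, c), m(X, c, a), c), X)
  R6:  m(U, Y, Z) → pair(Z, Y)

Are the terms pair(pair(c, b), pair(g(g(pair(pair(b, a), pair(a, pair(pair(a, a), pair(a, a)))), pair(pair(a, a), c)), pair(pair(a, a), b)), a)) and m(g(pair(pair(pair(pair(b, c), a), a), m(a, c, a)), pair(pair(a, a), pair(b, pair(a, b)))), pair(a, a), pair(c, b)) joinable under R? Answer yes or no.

yes — NF(t₁) = pair(pair(c, b), pair(a, a)), NF(t₂) = pair(pair(c, b), pair(a, a))

Reduce t₁ = pair(pair(c, b), pair(g(g(pair(pair(b, a), pair(a, pair(pair(a, a), pair(a, a)))), pair(pair(a, a), c)), pair(pair(a, a), b)), a)):
1. pair(pair(c, b), pair(g(g(pair(pair(b, a), pair(a, pair(pair(a, a), pair(a, a)))), pair(pair(a, a), c)), pair(pair(a, a), b)), a))  →  pair(pair(c, b), pair(g(pair(pair(a, a), pair(a, a)), pair(pair(a, a), b)), a))   [R1 at 2.1.1]
2. pair(pair(c, b), pair(g(pair(pair(a, a), pair(a, a)), pair(pair(a, a), b)), a))  →  pair(pair(c, b), pair(a, a))   [R1 at 2.1]

Reduce t₂ = m(g(pair(pair(pair(pair(b, c), a), a), m(a, c, a)), pair(pair(a, a), pair(b, pair(a, b)))), pair(a, a), pair(c, b)):
1. m(g(pair(pair(pair(pair(b, c), a), a), m(a, c, a)), pair(pair(a, a), pair(b, pair(a, b)))), pair(a, a), pair(c, b))  →  pair(pair(c, b), pair(a, a))   [R6 at ε]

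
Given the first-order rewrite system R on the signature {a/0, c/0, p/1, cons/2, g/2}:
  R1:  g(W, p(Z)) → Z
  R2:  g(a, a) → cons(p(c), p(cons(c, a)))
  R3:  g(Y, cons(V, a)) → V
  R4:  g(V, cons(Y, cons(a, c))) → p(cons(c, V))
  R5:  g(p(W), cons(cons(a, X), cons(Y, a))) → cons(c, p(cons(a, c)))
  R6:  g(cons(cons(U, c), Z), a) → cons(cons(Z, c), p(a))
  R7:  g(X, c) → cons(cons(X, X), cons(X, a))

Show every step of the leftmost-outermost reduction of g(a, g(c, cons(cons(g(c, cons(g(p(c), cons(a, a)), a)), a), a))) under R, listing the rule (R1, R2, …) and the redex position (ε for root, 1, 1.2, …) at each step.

a

1. g(a, g(c, cons(cons(g(c, cons(g(p(c), cons(a, a)), a)), a), a)))  →  g(a, cons(g(c, cons(g(p(c), cons(a, a)), a)), a))   [R3 at 2]
2. g(a, cons(g(c, cons(g(p(c), cons(a, a)), a)), a))  →  g(c, cons(g(p(c), cons(a, a)), a))   [R3 at ε]
3. g(c, cons(g(p(c), cons(a, a)), a))  →  g(p(c), cons(a, a))   [R3 at ε]
4. g(p(c), cons(a, a))  →  a   [R3 at ε]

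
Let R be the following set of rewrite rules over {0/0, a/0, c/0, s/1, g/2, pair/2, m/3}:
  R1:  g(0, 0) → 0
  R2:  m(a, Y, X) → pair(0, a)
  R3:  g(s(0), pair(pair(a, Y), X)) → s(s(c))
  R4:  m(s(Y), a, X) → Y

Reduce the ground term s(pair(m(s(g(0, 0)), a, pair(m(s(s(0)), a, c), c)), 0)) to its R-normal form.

s(pair(0, 0))

1. s(pair(m(s(g(0, 0)), a, pair(m(s(s(0)), a, c), c)), 0))  →  s(pair(g(0, 0), 0))   [R4 at 1.1]
2. s(pair(g(0, 0), 0))  →  s(pair(0, 0))   [R1 at 1.1]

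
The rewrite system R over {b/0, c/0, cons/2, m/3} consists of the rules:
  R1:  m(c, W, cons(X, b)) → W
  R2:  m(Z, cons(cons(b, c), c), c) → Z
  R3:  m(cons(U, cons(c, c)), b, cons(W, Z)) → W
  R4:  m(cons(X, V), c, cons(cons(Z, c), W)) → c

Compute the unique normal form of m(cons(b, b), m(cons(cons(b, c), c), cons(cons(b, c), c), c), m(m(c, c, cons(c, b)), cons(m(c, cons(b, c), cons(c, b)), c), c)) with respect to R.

1. m(cons(b, b), m(cons(cons(b, c), c), cons(cons(b, c), c), c), m(m(c, c, cons(c, b)), cons(m(c, cons(b, c), cons(c, b)), c), c))  →  m(cons(b, b), cons(cons(b, c), c), m(m(c, c, cons(c, b)), cons(m(c, cons(b, c), cons(c, b)), c), c))   [R2 at 2]
2. m(cons(b, b), cons(cons(b, c), c), m(m(c, c, cons(c, b)), cons(m(c, cons(b, c), cons(c, b)), c), c))  →  m(cons(b, b), cons(cons(b, c), c), m(c, cons(m(c, cons(b, c), cons(c, b)), c), c))   [R1 at 3.1]
3. m(cons(b, b), cons(cons(b, c), c), m(c, cons(m(c, cons(b, c), cons(c, b)), c), c))  →  m(cons(b, b), cons(cons(b, c), c), m(c, cons(cons(b, c), c), c))   [R1 at 3.2.1]
4. m(cons(b, b), cons(cons(b, c), c), m(c, cons(cons(b, c), c), c))  →  m(cons(b, b), cons(cons(b, c), c), c)   [R2 at 3]
5. m(cons(b, b), cons(cons(b, c), c), c)  →  cons(b, b)   [R2 at ε]

cons(b, b)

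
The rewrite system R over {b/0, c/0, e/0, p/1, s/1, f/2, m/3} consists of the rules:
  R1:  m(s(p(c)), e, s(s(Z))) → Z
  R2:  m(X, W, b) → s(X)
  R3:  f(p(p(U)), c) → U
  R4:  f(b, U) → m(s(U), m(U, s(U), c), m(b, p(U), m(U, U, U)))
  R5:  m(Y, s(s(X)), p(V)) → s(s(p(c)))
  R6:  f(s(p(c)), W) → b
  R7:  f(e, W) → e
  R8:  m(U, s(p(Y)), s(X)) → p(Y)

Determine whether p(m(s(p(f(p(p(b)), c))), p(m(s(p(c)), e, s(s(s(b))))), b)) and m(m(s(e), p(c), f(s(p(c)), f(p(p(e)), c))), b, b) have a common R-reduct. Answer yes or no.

no — NF(t₁) = p(s(s(p(b)))), NF(t₂) = s(s(s(e)))

Reduce t₁ = p(m(s(p(f(p(p(b)), c))), p(m(s(p(c)), e, s(s(s(b))))), b)):
1. p(m(s(p(f(p(p(b)), c))), p(m(s(p(c)), e, s(s(s(b))))), b))  →  p(s(s(p(f(p(p(b)), c)))))   [R2 at 1]
2. p(s(s(p(f(p(p(b)), c)))))  →  p(s(s(p(b))))   [R3 at 1.1.1.1]

Reduce t₂ = m(m(s(e), p(c), f(s(p(c)), f(p(p(e)), c))), b, b):
1. m(m(s(e), p(c), f(s(p(c)), f(p(p(e)), c))), b, b)  →  s(m(s(e), p(c), f(s(p(c)), f(p(p(e)), c))))   [R2 at ε]
2. s(m(s(e), p(c), f(s(p(c)), f(p(p(e)), c))))  →  s(m(s(e), p(c), b))   [R6 at 1.3]
3. s(m(s(e), p(c), b))  →  s(s(s(e)))   [R2 at 1]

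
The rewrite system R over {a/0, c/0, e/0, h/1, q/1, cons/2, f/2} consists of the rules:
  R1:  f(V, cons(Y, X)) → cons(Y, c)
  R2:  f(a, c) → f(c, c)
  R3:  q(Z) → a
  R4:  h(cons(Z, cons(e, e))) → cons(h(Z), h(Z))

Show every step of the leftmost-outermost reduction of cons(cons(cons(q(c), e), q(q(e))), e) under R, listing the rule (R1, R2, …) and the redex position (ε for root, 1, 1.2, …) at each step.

1. cons(cons(cons(q(c), e), q(q(e))), e)  →  cons(cons(cons(a, e), q(q(e))), e)   [R3 at 1.1.1]
2. cons(cons(cons(a, e), q(q(e))), e)  →  cons(cons(cons(a, e), a), e)   [R3 at 1.2]

cons(cons(cons(a, e), a), e)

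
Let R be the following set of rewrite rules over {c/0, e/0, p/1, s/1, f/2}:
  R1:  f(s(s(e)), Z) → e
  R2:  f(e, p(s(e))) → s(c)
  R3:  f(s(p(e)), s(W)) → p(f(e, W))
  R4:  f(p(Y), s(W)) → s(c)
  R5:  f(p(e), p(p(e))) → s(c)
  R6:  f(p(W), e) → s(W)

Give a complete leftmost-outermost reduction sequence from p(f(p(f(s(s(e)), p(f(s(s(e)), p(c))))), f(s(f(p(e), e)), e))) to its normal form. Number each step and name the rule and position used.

1. p(f(p(f(s(s(e)), p(f(s(s(e)), p(c))))), f(s(f(p(e), e)), e)))  →  p(f(p(e), f(s(f(p(e), e)), e)))   [R1 at 1.1.1]
2. p(f(p(e), f(s(f(p(e), e)), e)))  →  p(f(p(e), f(s(s(e)), e)))   [R6 at 1.2.1.1]
3. p(f(p(e), f(s(s(e)), e)))  →  p(f(p(e), e))   [R1 at 1.2]
4. p(f(p(e), e))  →  p(s(e))   [R6 at 1]

p(s(e))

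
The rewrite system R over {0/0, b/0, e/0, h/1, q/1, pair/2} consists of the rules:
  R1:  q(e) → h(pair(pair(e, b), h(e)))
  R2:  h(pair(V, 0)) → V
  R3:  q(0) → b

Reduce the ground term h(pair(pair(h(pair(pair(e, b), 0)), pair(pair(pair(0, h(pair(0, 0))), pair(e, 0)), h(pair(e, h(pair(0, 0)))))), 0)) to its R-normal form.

1. h(pair(pair(h(pair(pair(e, b), 0)), pair(pair(pair(0, h(pair(0, 0))), pair(e, 0)), h(pair(e, h(pair(0, 0)))))), 0))  →  pair(h(pair(pair(e, b), 0)), pair(pair(pair(0, h(pair(0, 0))), pair(e, 0)), h(pair(e, h(pair(0, 0))))))   [R2 at ε]
2. pair(h(pair(pair(e, b), 0)), pair(pair(pair(0, h(pair(0, 0))), pair(e, 0)), h(pair(e, h(pair(0, 0))))))  →  pair(pair(e, b), pair(pair(pair(0, h(pair(0, 0))), pair(e, 0)), h(pair(e, h(pair(0, 0))))))   [R2 at 1]
3. pair(pair(e, b), pair(pair(pair(0, h(pair(0, 0))), pair(e, 0)), h(pair(e, h(pair(0, 0))))))  →  pair(pair(e, b), pair(pair(pair(0, 0), pair(e, 0)), h(pair(e, h(pair(0, 0))))))   [R2 at 2.1.1.2]
4. pair(pair(e, b), pair(pair(pair(0, 0), pair(e, 0)), h(pair(e, h(pair(0, 0))))))  →  pair(pair(e, b), pair(pair(pair(0, 0), pair(e, 0)), h(pair(e, 0))))   [R2 at 2.2.1.2]
5. pair(pair(e, b), pair(pair(pair(0, 0), pair(e, 0)), h(pair(e, 0))))  →  pair(pair(e, b), pair(pair(pair(0, 0), pair(e, 0)), e))   [R2 at 2.2]

pair(pair(e, b), pair(pair(pair(0, 0), pair(e, 0)), e))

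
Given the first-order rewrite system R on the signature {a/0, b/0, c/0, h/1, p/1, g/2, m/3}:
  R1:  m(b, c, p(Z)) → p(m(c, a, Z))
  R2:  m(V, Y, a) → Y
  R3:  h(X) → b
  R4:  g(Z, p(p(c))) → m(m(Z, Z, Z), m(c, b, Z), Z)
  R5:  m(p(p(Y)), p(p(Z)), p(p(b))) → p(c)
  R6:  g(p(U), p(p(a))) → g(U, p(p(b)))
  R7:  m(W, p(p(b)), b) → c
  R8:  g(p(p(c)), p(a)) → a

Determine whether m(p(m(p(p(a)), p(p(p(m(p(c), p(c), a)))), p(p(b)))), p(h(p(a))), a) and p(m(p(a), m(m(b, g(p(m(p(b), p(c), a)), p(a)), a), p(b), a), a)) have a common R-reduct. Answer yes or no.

no — NF(t₁) = p(b), NF(t₂) = p(p(b))

Reduce t₁ = m(p(m(p(p(a)), p(p(p(m(p(c), p(c), a)))), p(p(b)))), p(h(p(a))), a):
1. m(p(m(p(p(a)), p(p(p(m(p(c), p(c), a)))), p(p(b)))), p(h(p(a))), a)  →  p(h(p(a)))   [R2 at ε]
2. p(h(p(a)))  →  p(b)   [R3 at 1]

Reduce t₂ = p(m(p(a), m(m(b, g(p(m(p(b), p(c), a)), p(a)), a), p(b), a), a)):
1. p(m(p(a), m(m(b, g(p(m(p(b), p(c), a)), p(a)), a), p(b), a), a))  →  p(m(m(b, g(p(m(p(b), p(c), a)), p(a)), a), p(b), a))   [R2 at 1]
2. p(m(m(b, g(p(m(p(b), p(c), a)), p(a)), a), p(b), a))  →  p(p(b))   [R2 at 1]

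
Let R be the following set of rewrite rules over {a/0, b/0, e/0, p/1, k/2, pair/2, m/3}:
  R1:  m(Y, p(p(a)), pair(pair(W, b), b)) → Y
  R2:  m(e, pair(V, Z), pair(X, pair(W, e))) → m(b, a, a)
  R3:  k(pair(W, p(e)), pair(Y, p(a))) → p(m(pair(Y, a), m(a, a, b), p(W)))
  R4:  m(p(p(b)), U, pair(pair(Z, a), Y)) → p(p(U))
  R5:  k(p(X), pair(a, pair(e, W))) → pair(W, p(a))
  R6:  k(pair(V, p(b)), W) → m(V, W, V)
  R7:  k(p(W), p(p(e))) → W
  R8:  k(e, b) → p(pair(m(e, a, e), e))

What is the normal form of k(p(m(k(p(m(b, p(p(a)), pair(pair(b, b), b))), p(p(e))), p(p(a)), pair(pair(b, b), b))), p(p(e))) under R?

b

1. k(p(m(k(p(m(b, p(p(a)), pair(pair(b, b), b))), p(p(e))), p(p(a)), pair(pair(b, b), b))), p(p(e)))  →  m(k(p(m(b, p(p(a)), pair(pair(b, b), b))), p(p(e))), p(p(a)), pair(pair(b, b), b))   [R7 at ε]
2. m(k(p(m(b, p(p(a)), pair(pair(b, b), b))), p(p(e))), p(p(a)), pair(pair(b, b), b))  →  k(p(m(b, p(p(a)), pair(pair(b, b), b))), p(p(e)))   [R1 at ε]
3. k(p(m(b, p(p(a)), pair(pair(b, b), b))), p(p(e)))  →  m(b, p(p(a)), pair(pair(b, b), b))   [R7 at ε]
4. m(b, p(p(a)), pair(pair(b, b), b))  →  b   [R1 at ε]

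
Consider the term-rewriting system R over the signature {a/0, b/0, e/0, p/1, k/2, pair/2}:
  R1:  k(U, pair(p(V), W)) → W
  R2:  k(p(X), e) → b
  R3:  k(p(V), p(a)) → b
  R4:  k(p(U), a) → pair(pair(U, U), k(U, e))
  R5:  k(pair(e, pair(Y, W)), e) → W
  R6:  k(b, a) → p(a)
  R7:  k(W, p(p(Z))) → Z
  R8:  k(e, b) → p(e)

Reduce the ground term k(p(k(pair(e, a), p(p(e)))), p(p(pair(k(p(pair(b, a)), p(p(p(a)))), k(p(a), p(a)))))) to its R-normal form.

1. k(p(k(pair(e, a), p(p(e)))), p(p(pair(k(p(pair(b, a)), p(p(p(a)))), k(p(a), p(a))))))  →  pair(k(p(pair(b, a)), p(p(p(a)))), k(p(a), p(a)))   [R7 at ε]
2. pair(k(p(pair(b, a)), p(p(p(a)))), k(p(a), p(a)))  →  pair(p(a), k(p(a), p(a)))   [R7 at 1]
3. pair(p(a), k(p(a), p(a)))  →  pair(p(a), b)   [R3 at 2]

pair(p(a), b)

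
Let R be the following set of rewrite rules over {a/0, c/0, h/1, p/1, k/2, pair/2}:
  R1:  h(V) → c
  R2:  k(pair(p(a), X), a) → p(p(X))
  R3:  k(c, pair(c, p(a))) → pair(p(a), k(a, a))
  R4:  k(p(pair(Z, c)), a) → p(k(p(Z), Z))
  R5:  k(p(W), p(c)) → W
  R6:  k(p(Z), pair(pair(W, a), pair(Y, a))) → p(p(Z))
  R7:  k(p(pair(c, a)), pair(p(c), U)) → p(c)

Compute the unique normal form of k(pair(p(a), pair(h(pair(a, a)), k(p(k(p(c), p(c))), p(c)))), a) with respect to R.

p(p(pair(c, c)))

1. k(pair(p(a), pair(h(pair(a, a)), k(p(k(p(c), p(c))), p(c)))), a)  →  p(p(pair(h(pair(a, a)), k(p(k(p(c), p(c))), p(c)))))   [R2 at ε]
2. p(p(pair(h(pair(a, a)), k(p(k(p(c), p(c))), p(c)))))  →  p(p(pair(c, k(p(k(p(c), p(c))), p(c)))))   [R1 at 1.1.1]
3. p(p(pair(c, k(p(k(p(c), p(c))), p(c)))))  →  p(p(pair(c, k(p(c), p(c)))))   [R5 at 1.1.2]
4. p(p(pair(c, k(p(c), p(c)))))  →  p(p(pair(c, c)))   [R5 at 1.1.2]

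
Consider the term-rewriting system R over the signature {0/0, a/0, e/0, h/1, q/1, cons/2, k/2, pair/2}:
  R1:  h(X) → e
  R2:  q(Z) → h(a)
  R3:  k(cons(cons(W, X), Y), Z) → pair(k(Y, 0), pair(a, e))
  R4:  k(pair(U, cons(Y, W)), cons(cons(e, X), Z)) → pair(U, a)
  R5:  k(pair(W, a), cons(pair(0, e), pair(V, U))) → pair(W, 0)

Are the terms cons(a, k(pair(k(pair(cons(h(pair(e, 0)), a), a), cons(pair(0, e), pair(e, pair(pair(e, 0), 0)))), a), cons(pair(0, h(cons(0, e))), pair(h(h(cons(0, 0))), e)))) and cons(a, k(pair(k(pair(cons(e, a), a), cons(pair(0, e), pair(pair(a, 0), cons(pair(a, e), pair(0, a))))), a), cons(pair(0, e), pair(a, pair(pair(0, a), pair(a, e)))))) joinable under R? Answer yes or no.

yes — NF(t₁) = cons(a, pair(pair(cons(e, a), 0), 0)), NF(t₂) = cons(a, pair(pair(cons(e, a), 0), 0))

Reduce t₁ = cons(a, k(pair(k(pair(cons(h(pair(e, 0)), a), a), cons(pair(0, e), pair(e, pair(pair(e, 0), 0)))), a), cons(pair(0, h(cons(0, e))), pair(h(h(cons(0, 0))), e)))):
1. cons(a, k(pair(k(pair(cons(h(pair(e, 0)), a), a), cons(pair(0, e), pair(e, pair(pair(e, 0), 0)))), a), cons(pair(0, h(cons(0, e))), pair(h(h(cons(0, 0))), e))))  →  cons(a, k(pair(pair(cons(h(pair(e, 0)), a), 0), a), cons(pair(0, h(cons(0, e))), pair(h(h(cons(0, 0))), e))))   [R5 at 2.1.1]
2. cons(a, k(pair(pair(cons(h(pair(e, 0)), a), 0), a), cons(pair(0, h(cons(0, e))), pair(h(h(cons(0, 0))), e))))  →  cons(a, k(pair(pair(cons(e, a), 0), a), cons(pair(0, h(cons(0, e))), pair(h(h(cons(0, 0))), e))))   [R1 at 2.1.1.1.1]
3. cons(a, k(pair(pair(cons(e, a), 0), a), cons(pair(0, h(cons(0, e))), pair(h(h(cons(0, 0))), e))))  →  cons(a, k(pair(pair(cons(e, a), 0), a), cons(pair(0, e), pair(h(h(cons(0, 0))), e))))   [R1 at 2.2.1.2]
4. cons(a, k(pair(pair(cons(e, a), 0), a), cons(pair(0, e), pair(h(h(cons(0, 0))), e))))  →  cons(a, pair(pair(cons(e, a), 0), 0))   [R5 at 2]

Reduce t₂ = cons(a, k(pair(k(pair(cons(e, a), a), cons(pair(0, e), pair(pair(a, 0), cons(pair(a, e), pair(0, a))))), a), cons(pair(0, e), pair(a, pair(pair(0, a), pair(a, e)))))):
1. cons(a, k(pair(k(pair(cons(e, a), a), cons(pair(0, e), pair(pair(a, 0), cons(pair(a, e), pair(0, a))))), a), cons(pair(0, e), pair(a, pair(pair(0, a), pair(a, e))))))  →  cons(a, pair(k(pair(cons(e, a), a), cons(pair(0, e), pair(pair(a, 0), cons(pair(a, e), pair(0, a))))), 0))   [R5 at 2]
2. cons(a, pair(k(pair(cons(e, a), a), cons(pair(0, e), pair(pair(a, 0), cons(pair(a, e), pair(0, a))))), 0))  →  cons(a, pair(pair(cons(e, a), 0), 0))   [R5 at 2.1]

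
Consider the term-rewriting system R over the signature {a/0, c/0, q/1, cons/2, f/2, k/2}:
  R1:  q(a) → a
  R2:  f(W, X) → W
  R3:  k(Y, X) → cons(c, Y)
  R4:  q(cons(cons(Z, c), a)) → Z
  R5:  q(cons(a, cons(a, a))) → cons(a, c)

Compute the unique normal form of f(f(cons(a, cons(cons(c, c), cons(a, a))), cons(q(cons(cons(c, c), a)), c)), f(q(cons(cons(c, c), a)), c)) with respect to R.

cons(a, cons(cons(c, c), cons(a, a)))

1. f(f(cons(a, cons(cons(c, c), cons(a, a))), cons(q(cons(cons(c, c), a)), c)), f(q(cons(cons(c, c), a)), c))  →  f(cons(a, cons(cons(c, c), cons(a, a))), cons(q(cons(cons(c, c), a)), c))   [R2 at ε]
2. f(cons(a, cons(cons(c, c), cons(a, a))), cons(q(cons(cons(c, c), a)), c))  →  cons(a, cons(cons(c, c), cons(a, a)))   [R2 at ε]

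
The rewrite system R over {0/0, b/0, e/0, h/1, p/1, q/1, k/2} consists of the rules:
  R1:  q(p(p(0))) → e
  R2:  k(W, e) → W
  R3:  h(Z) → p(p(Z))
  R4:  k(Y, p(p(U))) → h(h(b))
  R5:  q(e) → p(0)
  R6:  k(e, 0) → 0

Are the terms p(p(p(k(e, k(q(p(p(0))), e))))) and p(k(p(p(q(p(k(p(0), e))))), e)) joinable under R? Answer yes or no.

yes — NF(t₁) = p(p(p(e))), NF(t₂) = p(p(p(e)))

Reduce t₁ = p(p(p(k(e, k(q(p(p(0))), e))))):
1. p(p(p(k(e, k(q(p(p(0))), e)))))  →  p(p(p(k(e, q(p(p(0)))))))   [R2 at 1.1.1.2]
2. p(p(p(k(e, q(p(p(0)))))))  →  p(p(p(k(e, e))))   [R1 at 1.1.1.2]
3. p(p(p(k(e, e))))  →  p(p(p(e)))   [R2 at 1.1.1]

Reduce t₂ = p(k(p(p(q(p(k(p(0), e))))), e)):
1. p(k(p(p(q(p(k(p(0), e))))), e))  →  p(p(p(q(p(k(p(0), e))))))   [R2 at 1]
2. p(p(p(q(p(k(p(0), e))))))  →  p(p(p(q(p(p(0))))))   [R2 at 1.1.1.1.1]
3. p(p(p(q(p(p(0))))))  →  p(p(p(e)))   [R1 at 1.1.1]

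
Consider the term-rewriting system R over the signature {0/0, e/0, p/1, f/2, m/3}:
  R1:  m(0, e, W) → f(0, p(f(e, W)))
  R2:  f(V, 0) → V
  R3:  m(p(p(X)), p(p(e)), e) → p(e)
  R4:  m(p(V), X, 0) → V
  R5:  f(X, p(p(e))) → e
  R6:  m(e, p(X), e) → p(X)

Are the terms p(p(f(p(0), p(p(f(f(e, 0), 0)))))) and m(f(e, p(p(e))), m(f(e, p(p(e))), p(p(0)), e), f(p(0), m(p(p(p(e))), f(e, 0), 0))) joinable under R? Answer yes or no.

Reduce t₁ = p(p(f(p(0), p(p(f(f(e, 0), 0)))))):
1. p(p(f(p(0), p(p(f(f(e, 0), 0))))))  →  p(p(f(p(0), p(p(f(e, 0))))))   [R2 at 1.1.2.1.1]
2. p(p(f(p(0), p(p(f(e, 0))))))  →  p(p(f(p(0), p(p(e)))))   [R2 at 1.1.2.1.1]
3. p(p(f(p(0), p(p(e)))))  →  p(p(e))   [R5 at 1.1]

Reduce t₂ = m(f(e, p(p(e))), m(f(e, p(p(e))), p(p(0)), e), f(p(0), m(p(p(p(e))), f(e, 0), 0))):
1. m(f(e, p(p(e))), m(f(e, p(p(e))), p(p(0)), e), f(p(0), m(p(p(p(e))), f(e, 0), 0)))  →  m(e, m(f(e, p(p(e))), p(p(0)), e), f(p(0), m(p(p(p(e))), f(e, 0), 0)))   [R5 at 1]
2. m(e, m(f(e, p(p(e))), p(p(0)), e), f(p(0), m(p(p(p(e))), f(e, 0), 0)))  →  m(e, m(e, p(p(0)), e), f(p(0), m(p(p(p(e))), f(e, 0), 0)))   [R5 at 2.1]
3. m(e, m(e, p(p(0)), e), f(p(0), m(p(p(p(e))), f(e, 0), 0)))  →  m(e, p(p(0)), f(p(0), m(p(p(p(e))), f(e, 0), 0)))   [R6 at 2]
4. m(e, p(p(0)), f(p(0), m(p(p(p(e))), f(e, 0), 0)))  →  m(e, p(p(0)), f(p(0), p(p(e))))   [R4 at 3.2]
5. m(e, p(p(0)), f(p(0), p(p(e))))  →  m(e, p(p(0)), e)   [R5 at 3]
6. m(e, p(p(0)), e)  →  p(p(0))   [R6 at ε]

no — NF(t₁) = p(p(e)), NF(t₂) = p(p(0))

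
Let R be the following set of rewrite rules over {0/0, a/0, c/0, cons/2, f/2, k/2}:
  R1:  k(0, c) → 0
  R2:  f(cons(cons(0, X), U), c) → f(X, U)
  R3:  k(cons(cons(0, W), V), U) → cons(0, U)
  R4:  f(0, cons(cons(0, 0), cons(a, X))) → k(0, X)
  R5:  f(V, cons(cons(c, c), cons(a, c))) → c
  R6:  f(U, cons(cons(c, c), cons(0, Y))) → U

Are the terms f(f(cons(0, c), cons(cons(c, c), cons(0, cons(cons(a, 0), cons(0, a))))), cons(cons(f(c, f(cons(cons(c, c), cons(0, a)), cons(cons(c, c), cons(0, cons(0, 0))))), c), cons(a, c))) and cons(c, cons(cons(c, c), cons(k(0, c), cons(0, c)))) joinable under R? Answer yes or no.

no — NF(t₁) = c, NF(t₂) = cons(c, cons(cons(c, c), cons(0, cons(0, c))))

Reduce t₁ = f(f(cons(0, c), cons(cons(c, c), cons(0, cons(cons(a, 0), cons(0, a))))), cons(cons(f(c, f(cons(cons(c, c), cons(0, a)), cons(cons(c, c), cons(0, cons(0, 0))))), c), cons(a, c))):
1. f(f(cons(0, c), cons(cons(c, c), cons(0, cons(cons(a, 0), cons(0, a))))), cons(cons(f(c, f(cons(cons(c, c), cons(0, a)), cons(cons(c, c), cons(0, cons(0, 0))))), c), cons(a, c)))  →  f(cons(0, c), cons(cons(f(c, f(cons(cons(c, c), cons(0, a)), cons(cons(c, c), cons(0, cons(0, 0))))), c), cons(a, c)))   [R6 at 1]
2. f(cons(0, c), cons(cons(f(c, f(cons(cons(c, c), cons(0, a)), cons(cons(c, c), cons(0, cons(0, 0))))), c), cons(a, c)))  →  f(cons(0, c), cons(cons(f(c, cons(cons(c, c), cons(0, a))), c), cons(a, c)))   [R6 at 2.1.1.2]
3. f(cons(0, c), cons(cons(f(c, cons(cons(c, c), cons(0, a))), c), cons(a, c)))  →  f(cons(0, c), cons(cons(c, c), cons(a, c)))   [R6 at 2.1.1]
4. f(cons(0, c), cons(cons(c, c), cons(a, c)))  →  c   [R5 at ε]

Reduce t₂ = cons(c, cons(cons(c, c), cons(k(0, c), cons(0, c)))):
1. cons(c, cons(cons(c, c), cons(k(0, c), cons(0, c))))  →  cons(c, cons(cons(c, c), cons(0, cons(0, c))))   [R1 at 2.2.1]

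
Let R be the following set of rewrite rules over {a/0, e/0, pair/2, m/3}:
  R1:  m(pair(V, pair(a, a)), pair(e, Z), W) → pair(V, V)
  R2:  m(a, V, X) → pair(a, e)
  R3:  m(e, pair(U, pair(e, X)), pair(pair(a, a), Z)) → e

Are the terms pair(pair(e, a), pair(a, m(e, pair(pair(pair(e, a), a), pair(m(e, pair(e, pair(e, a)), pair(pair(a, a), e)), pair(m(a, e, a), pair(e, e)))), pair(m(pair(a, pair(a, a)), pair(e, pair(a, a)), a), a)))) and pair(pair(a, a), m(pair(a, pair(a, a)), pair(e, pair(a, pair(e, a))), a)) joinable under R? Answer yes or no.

Reduce t₁ = pair(pair(e, a), pair(a, m(e, pair(pair(pair(e, a), a), pair(m(e, pair(e, pair(e, a)), pair(pair(a, a), e)), pair(m(a, e, a), pair(e, e)))), pair(m(pair(a, pair(a, a)), pair(e, pair(a, a)), a), a)))):
1. pair(pair(e, a), pair(a, m(e, pair(pair(pair(e, a), a), pair(m(e, pair(e, pair(e, a)), pair(pair(a, a), e)), pair(m(a, e, a), pair(e, e)))), pair(m(pair(a, pair(a, a)), pair(e, pair(a, a)), a), a))))  →  pair(pair(e, a), pair(a, m(e, pair(pair(pair(e, a), a), pair(e, pair(m(a, e, a), pair(e, e)))), pair(m(pair(a, pair(a, a)), pair(e, pair(a, a)), a), a))))   [R3 at 2.2.2.2.1]
2. pair(pair(e, a), pair(a, m(e, pair(pair(pair(e, a), a), pair(e, pair(m(a, e, a), pair(e, e)))), pair(m(pair(a, pair(a, a)), pair(e, pair(a, a)), a), a))))  →  pair(pair(e, a), pair(a, m(e, pair(pair(pair(e, a), a), pair(e, pair(pair(a, e), pair(e, e)))), pair(m(pair(a, pair(a, a)), pair(e, pair(a, a)), a), a))))   [R2 at 2.2.2.2.2.1]
3. pair(pair(e, a), pair(a, m(e, pair(pair(pair(e, a), a), pair(e, pair(pair(a, e), pair(e, e)))), pair(m(pair(a, pair(a, a)), pair(e, pair(a, a)), a), a))))  →  pair(pair(e, a), pair(a, m(e, pair(pair(pair(e, a), a), pair(e, pair(pair(a, e), pair(e, e)))), pair(pair(a, a), a))))   [R1 at 2.2.3.1]
4. pair(pair(e, a), pair(a, m(e, pair(pair(pair(e, a), a), pair(e, pair(pair(a, e), pair(e, e)))), pair(pair(a, a), a))))  →  pair(pair(e, a), pair(a, e))   [R3 at 2.2]

Reduce t₂ = pair(pair(a, a), m(pair(a, pair(a, a)), pair(e, pair(a, pair(e, a))), a)):
1. pair(pair(a, a), m(pair(a, pair(a, a)), pair(e, pair(a, pair(e, a))), a))  →  pair(pair(a, a), pair(a, a))   [R1 at 2]

no — NF(t₁) = pair(pair(e, a), pair(a, e)), NF(t₂) = pair(pair(a, a), pair(a, a))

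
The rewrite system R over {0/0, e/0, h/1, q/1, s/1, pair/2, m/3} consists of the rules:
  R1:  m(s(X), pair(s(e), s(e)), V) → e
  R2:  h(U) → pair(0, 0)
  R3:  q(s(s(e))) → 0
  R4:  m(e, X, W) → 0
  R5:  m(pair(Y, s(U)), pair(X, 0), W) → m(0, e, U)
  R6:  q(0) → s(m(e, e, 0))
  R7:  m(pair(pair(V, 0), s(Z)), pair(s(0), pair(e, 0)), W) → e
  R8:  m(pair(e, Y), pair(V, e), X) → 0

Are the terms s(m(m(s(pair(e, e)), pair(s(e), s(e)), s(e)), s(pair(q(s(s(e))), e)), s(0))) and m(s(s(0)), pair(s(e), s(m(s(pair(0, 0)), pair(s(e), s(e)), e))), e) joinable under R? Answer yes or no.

Reduce t₁ = s(m(m(s(pair(e, e)), pair(s(e), s(e)), s(e)), s(pair(q(s(s(e))), e)), s(0))):
1. s(m(m(s(pair(e, e)), pair(s(e), s(e)), s(e)), s(pair(q(s(s(e))), e)), s(0)))  →  s(m(e, s(pair(q(s(s(e))), e)), s(0)))   [R1 at 1.1]
2. s(m(e, s(pair(q(s(s(e))), e)), s(0)))  →  s(0)   [R4 at 1]

Reduce t₂ = m(s(s(0)), pair(s(e), s(m(s(pair(0, 0)), pair(s(e), s(e)), e))), e):
1. m(s(s(0)), pair(s(e), s(m(s(pair(0, 0)), pair(s(e), s(e)), e))), e)  →  m(s(s(0)), pair(s(e), s(e)), e)   [R1 at 2.2.1]
2. m(s(s(0)), pair(s(e), s(e)), e)  →  e   [R1 at ε]

no — NF(t₁) = s(0), NF(t₂) = e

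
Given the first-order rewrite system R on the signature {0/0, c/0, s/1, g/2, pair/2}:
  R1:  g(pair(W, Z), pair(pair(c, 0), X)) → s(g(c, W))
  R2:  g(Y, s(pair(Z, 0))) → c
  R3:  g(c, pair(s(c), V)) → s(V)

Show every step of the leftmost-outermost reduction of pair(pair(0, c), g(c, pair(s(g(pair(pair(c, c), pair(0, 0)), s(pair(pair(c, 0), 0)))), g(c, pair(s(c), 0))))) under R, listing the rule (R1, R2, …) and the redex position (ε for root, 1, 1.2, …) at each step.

1. pair(pair(0, c), g(c, pair(s(g(pair(pair(c, c), pair(0, 0)), s(pair(pair(c, 0), 0)))), g(c, pair(s(c), 0)))))  →  pair(pair(0, c), g(c, pair(s(c), g(c, pair(s(c), 0)))))   [R2 at 2.2.1.1]
2. pair(pair(0, c), g(c, pair(s(c), g(c, pair(s(c), 0)))))  →  pair(pair(0, c), s(g(c, pair(s(c), 0))))   [R3 at 2]
3. pair(pair(0, c), s(g(c, pair(s(c), 0))))  →  pair(pair(0, c), s(s(0)))   [R3 at 2.1]

pair(pair(0, c), s(s(0)))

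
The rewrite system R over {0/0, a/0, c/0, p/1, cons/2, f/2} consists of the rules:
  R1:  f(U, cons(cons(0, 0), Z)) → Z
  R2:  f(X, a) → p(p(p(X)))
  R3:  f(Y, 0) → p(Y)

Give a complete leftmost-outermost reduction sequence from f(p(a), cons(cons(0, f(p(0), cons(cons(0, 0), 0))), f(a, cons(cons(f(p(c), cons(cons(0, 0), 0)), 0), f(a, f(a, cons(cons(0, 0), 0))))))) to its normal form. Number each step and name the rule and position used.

p(a)

1. f(p(a), cons(cons(0, f(p(0), cons(cons(0, 0), 0))), f(a, cons(cons(f(p(c), cons(cons(0, 0), 0)), 0), f(a, f(a, cons(cons(0, 0), 0)))))))  →  f(p(a), cons(cons(0, 0), f(a, cons(cons(f(p(c), cons(cons(0, 0), 0)), 0), f(a, f(a, cons(cons(0, 0), 0)))))))   [R1 at 2.1.2]
2. f(p(a), cons(cons(0, 0), f(a, cons(cons(f(p(c), cons(cons(0, 0), 0)), 0), f(a, f(a, cons(cons(0, 0), 0)))))))  →  f(a, cons(cons(f(p(c), cons(cons(0, 0), 0)), 0), f(a, f(a, cons(cons(0, 0), 0)))))   [R1 at ε]
3. f(a, cons(cons(f(p(c), cons(cons(0, 0), 0)), 0), f(a, f(a, cons(cons(0, 0), 0)))))  →  f(a, cons(cons(0, 0), f(a, f(a, cons(cons(0, 0), 0)))))   [R1 at 2.1.1]
4. f(a, cons(cons(0, 0), f(a, f(a, cons(cons(0, 0), 0)))))  →  f(a, f(a, cons(cons(0, 0), 0)))   [R1 at ε]
5. f(a, f(a, cons(cons(0, 0), 0)))  →  f(a, 0)   [R1 at 2]
6. f(a, 0)  →  p(a)   [R3 at ε]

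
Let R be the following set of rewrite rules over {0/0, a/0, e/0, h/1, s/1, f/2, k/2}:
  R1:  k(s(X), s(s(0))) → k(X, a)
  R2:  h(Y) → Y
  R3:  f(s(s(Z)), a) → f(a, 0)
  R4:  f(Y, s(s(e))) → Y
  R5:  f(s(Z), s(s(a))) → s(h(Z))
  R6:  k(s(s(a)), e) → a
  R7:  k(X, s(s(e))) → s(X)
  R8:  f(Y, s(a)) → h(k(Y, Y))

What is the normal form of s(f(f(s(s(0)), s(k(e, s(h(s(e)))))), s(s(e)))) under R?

s(s(s(0)))

1. s(f(f(s(s(0)), s(k(e, s(h(s(e)))))), s(s(e))))  →  s(f(s(s(0)), s(k(e, s(h(s(e)))))))   [R4 at 1]
2. s(f(s(s(0)), s(k(e, s(h(s(e)))))))  →  s(f(s(s(0)), s(k(e, s(s(e))))))   [R2 at 1.2.1.2.1]
3. s(f(s(s(0)), s(k(e, s(s(e))))))  →  s(f(s(s(0)), s(s(e))))   [R7 at 1.2.1]
4. s(f(s(s(0)), s(s(e))))  →  s(s(s(0)))   [R4 at 1]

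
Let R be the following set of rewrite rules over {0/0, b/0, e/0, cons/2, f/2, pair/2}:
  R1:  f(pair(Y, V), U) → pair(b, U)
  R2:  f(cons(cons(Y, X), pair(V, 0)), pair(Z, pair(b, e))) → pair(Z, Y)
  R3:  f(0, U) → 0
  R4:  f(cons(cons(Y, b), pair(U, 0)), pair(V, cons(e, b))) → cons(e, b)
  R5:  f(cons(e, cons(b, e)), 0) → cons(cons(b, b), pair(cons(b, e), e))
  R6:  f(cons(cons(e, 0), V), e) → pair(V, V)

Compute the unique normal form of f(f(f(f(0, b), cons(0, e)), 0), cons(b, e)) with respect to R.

1. f(f(f(f(0, b), cons(0, e)), 0), cons(b, e))  →  f(f(f(0, cons(0, e)), 0), cons(b, e))   [R3 at 1.1.1]
2. f(f(f(0, cons(0, e)), 0), cons(b, e))  →  f(f(0, 0), cons(b, e))   [R3 at 1.1]
3. f(f(0, 0), cons(b, e))  →  f(0, cons(b, e))   [R3 at 1]
4. f(0, cons(b, e))  →  0   [R3 at ε]

0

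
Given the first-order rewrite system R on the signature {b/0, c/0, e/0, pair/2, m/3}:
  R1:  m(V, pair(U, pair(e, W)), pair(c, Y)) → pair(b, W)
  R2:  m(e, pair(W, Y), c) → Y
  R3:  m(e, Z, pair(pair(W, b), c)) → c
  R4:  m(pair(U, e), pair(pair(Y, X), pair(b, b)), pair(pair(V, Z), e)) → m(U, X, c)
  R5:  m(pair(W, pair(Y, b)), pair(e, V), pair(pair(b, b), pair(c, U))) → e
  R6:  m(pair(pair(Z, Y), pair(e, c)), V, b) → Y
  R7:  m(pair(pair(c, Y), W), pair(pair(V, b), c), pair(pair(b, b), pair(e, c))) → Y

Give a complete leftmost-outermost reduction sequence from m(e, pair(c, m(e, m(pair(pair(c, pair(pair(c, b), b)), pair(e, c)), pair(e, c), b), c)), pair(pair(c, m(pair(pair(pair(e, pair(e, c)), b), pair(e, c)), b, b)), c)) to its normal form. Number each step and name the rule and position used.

1. m(e, pair(c, m(e, m(pair(pair(c, pair(pair(c, b), b)), pair(e, c)), pair(e, c), b), c)), pair(pair(c, m(pair(pair(pair(e, pair(e, c)), b), pair(e, c)), b, b)), c))  →  m(e, pair(c, m(e, pair(pair(c, b), b), c)), pair(pair(c, m(pair(pair(pair(e, pair(e, c)), b), pair(e, c)), b, b)), c))   [R6 at 2.2.2]
2. m(e, pair(c, m(e, pair(pair(c, b), b), c)), pair(pair(c, m(pair(pair(pair(e, pair(e, c)), b), pair(e, c)), b, b)), c))  →  m(e, pair(c, b), pair(pair(c, m(pair(pair(pair(e, pair(e, c)), b), pair(e, c)), b, b)), c))   [R2 at 2.2]
3. m(e, pair(c, b), pair(pair(c, m(pair(pair(pair(e, pair(e, c)), b), pair(e, c)), b, b)), c))  →  m(e, pair(c, b), pair(pair(c, b), c))   [R6 at 3.1.2]
4. m(e, pair(c, b), pair(pair(c, b), c))  →  c   [R3 at ε]

c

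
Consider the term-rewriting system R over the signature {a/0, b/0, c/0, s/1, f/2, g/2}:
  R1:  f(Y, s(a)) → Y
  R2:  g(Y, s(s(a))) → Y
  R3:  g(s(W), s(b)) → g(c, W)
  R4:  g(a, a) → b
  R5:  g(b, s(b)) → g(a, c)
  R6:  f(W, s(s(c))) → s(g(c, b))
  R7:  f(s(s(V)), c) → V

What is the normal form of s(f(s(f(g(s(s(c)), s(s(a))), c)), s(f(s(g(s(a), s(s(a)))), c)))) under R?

s(s(c))

1. s(f(s(f(g(s(s(c)), s(s(a))), c)), s(f(s(g(s(a), s(s(a)))), c))))  →  s(f(s(f(s(s(c)), c)), s(f(s(g(s(a), s(s(a)))), c))))   [R2 at 1.1.1.1]
2. s(f(s(f(s(s(c)), c)), s(f(s(g(s(a), s(s(a)))), c))))  →  s(f(s(c), s(f(s(g(s(a), s(s(a)))), c))))   [R7 at 1.1.1]
3. s(f(s(c), s(f(s(g(s(a), s(s(a)))), c))))  →  s(f(s(c), s(f(s(s(a)), c))))   [R2 at 1.2.1.1.1]
4. s(f(s(c), s(f(s(s(a)), c))))  →  s(f(s(c), s(a)))   [R7 at 1.2.1]
5. s(f(s(c), s(a)))  →  s(s(c))   [R1 at 1]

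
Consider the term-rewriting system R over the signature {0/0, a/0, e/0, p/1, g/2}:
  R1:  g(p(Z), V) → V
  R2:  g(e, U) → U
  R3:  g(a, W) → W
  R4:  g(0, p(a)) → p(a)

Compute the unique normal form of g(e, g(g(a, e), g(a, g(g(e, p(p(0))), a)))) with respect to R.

1. g(e, g(g(a, e), g(a, g(g(e, p(p(0))), a))))  →  g(g(a, e), g(a, g(g(e, p(p(0))), a)))   [R2 at ε]
2. g(g(a, e), g(a, g(g(e, p(p(0))), a)))  →  g(e, g(a, g(g(e, p(p(0))), a)))   [R3 at 1]
3. g(e, g(a, g(g(e, p(p(0))), a)))  →  g(a, g(g(e, p(p(0))), a))   [R2 at ε]
4. g(a, g(g(e, p(p(0))), a))  →  g(g(e, p(p(0))), a)   [R3 at ε]
5. g(g(e, p(p(0))), a)  →  g(p(p(0)), a)   [R2 at 1]
6. g(p(p(0)), a)  →  a   [R1 at ε]

a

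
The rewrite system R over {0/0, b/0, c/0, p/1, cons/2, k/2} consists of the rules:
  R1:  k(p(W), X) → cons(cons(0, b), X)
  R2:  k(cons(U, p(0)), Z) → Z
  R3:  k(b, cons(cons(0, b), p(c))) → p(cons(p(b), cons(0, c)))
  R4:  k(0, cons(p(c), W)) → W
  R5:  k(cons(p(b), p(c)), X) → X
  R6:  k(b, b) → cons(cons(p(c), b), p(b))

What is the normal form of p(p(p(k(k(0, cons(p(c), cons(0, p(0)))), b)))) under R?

1. p(p(p(k(k(0, cons(p(c), cons(0, p(0)))), b))))  →  p(p(p(k(cons(0, p(0)), b))))   [R4 at 1.1.1.1]
2. p(p(p(k(cons(0, p(0)), b))))  →  p(p(p(b)))   [R2 at 1.1.1]

p(p(p(b)))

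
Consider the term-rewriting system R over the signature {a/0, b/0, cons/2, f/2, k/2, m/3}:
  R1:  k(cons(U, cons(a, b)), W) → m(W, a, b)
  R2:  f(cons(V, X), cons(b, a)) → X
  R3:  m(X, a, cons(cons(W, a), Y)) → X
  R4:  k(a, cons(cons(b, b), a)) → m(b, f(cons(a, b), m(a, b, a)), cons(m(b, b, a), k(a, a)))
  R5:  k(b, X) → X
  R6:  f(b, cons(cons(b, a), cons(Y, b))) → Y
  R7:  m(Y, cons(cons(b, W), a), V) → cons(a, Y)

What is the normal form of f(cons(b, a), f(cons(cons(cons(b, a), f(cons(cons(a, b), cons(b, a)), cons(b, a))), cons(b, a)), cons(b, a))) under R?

a

1. f(cons(b, a), f(cons(cons(cons(b, a), f(cons(cons(a, b), cons(b, a)), cons(b, a))), cons(b, a)), cons(b, a)))  →  f(cons(b, a), cons(b, a))   [R2 at 2]
2. f(cons(b, a), cons(b, a))  →  a   [R2 at ε]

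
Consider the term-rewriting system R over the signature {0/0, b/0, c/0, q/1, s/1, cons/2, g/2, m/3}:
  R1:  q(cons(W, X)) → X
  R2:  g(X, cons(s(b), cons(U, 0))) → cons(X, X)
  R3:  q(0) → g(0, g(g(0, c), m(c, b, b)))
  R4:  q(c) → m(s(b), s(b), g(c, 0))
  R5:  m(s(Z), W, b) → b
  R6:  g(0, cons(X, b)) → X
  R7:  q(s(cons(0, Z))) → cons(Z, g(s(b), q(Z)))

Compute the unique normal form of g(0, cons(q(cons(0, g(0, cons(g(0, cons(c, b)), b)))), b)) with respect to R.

1. g(0, cons(q(cons(0, g(0, cons(g(0, cons(c, b)), b)))), b))  →  q(cons(0, g(0, cons(g(0, cons(c, b)), b))))   [R6 at ε]
2. q(cons(0, g(0, cons(g(0, cons(c, b)), b))))  →  g(0, cons(g(0, cons(c, b)), b))   [R1 at ε]
3. g(0, cons(g(0, cons(c, b)), b))  →  g(0, cons(c, b))   [R6 at ε]
4. g(0, cons(c, b))  →  c   [R6 at ε]

c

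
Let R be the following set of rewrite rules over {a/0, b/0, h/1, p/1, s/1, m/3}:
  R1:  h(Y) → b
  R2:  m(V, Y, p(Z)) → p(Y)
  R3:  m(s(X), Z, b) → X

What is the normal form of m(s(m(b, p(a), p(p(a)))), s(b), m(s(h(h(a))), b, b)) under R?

1. m(s(m(b, p(a), p(p(a)))), s(b), m(s(h(h(a))), b, b))  →  m(s(p(p(a))), s(b), m(s(h(h(a))), b, b))   [R2 at 1.1]
2. m(s(p(p(a))), s(b), m(s(h(h(a))), b, b))  →  m(s(p(p(a))), s(b), h(h(a)))   [R3 at 3]
3. m(s(p(p(a))), s(b), h(h(a)))  →  m(s(p(p(a))), s(b), b)   [R1 at 3]
4. m(s(p(p(a))), s(b), b)  →  p(p(a))   [R3 at ε]

p(p(a))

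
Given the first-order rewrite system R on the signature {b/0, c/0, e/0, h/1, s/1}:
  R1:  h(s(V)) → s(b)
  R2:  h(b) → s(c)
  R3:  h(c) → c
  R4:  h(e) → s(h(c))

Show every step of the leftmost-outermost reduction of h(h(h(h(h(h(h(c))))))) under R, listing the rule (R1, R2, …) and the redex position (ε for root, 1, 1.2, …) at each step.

1. h(h(h(h(h(h(h(c)))))))  →  h(h(h(h(h(h(c))))))   [R3 at 1.1.1.1.1.1]
2. h(h(h(h(h(h(c))))))  →  h(h(h(h(h(c)))))   [R3 at 1.1.1.1.1]
3. h(h(h(h(h(c)))))  →  h(h(h(h(c))))   [R3 at 1.1.1.1]
4. h(h(h(h(c))))  →  h(h(h(c)))   [R3 at 1.1.1]
5. h(h(h(c)))  →  h(h(c))   [R3 at 1.1]
6. h(h(c))  →  h(c)   [R3 at 1]
7. h(c)  →  c   [R3 at ε]

c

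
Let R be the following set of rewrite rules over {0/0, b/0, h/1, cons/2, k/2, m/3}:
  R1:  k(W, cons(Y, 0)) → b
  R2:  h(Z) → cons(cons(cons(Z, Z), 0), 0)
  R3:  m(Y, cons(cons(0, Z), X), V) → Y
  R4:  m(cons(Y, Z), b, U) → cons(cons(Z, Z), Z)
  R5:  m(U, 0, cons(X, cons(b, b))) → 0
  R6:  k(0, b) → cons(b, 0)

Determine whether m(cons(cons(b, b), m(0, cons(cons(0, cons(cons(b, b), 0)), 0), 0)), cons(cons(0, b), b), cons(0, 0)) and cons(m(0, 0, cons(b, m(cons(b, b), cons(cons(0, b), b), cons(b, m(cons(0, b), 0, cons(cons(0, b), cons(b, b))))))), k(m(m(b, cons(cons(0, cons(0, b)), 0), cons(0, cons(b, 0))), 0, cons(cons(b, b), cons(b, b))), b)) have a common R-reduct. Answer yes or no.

no — NF(t₁) = cons(cons(b, b), 0), NF(t₂) = cons(0, cons(b, 0))

Reduce t₁ = m(cons(cons(b, b), m(0, cons(cons(0, cons(cons(b, b), 0)), 0), 0)), cons(cons(0, b), b), cons(0, 0)):
1. m(cons(cons(b, b), m(0, cons(cons(0, cons(cons(b, b), 0)), 0), 0)), cons(cons(0, b), b), cons(0, 0))  →  cons(cons(b, b), m(0, cons(cons(0, cons(cons(b, b), 0)), 0), 0))   [R3 at ε]
2. cons(cons(b, b), m(0, cons(cons(0, cons(cons(b, b), 0)), 0), 0))  →  cons(cons(b, b), 0)   [R3 at 2]

Reduce t₂ = cons(m(0, 0, cons(b, m(cons(b, b), cons(cons(0, b), b), cons(b, m(cons(0, b), 0, cons(cons(0, b), cons(b, b))))))), k(m(m(b, cons(cons(0, cons(0, b)), 0), cons(0, cons(b, 0))), 0, cons(cons(b, b), cons(b, b))), b)):
1. cons(m(0, 0, cons(b, m(cons(b, b), cons(cons(0, b), b), cons(b, m(cons(0, b), 0, cons(cons(0, b), cons(b, b))))))), k(m(m(b, cons(cons(0, cons(0, b)), 0), cons(0, cons(b, 0))), 0, cons(cons(b, b), cons(b, b))), b))  →  cons(m(0, 0, cons(b, cons(b, b))), k(m(m(b, cons(cons(0, cons(0, b)), 0), cons(0, cons(b, 0))), 0, cons(cons(b, b), cons(b, b))), b))   [R3 at 1.3.2]
2. cons(m(0, 0, cons(b, cons(b, b))), k(m(m(b, cons(cons(0, cons(0, b)), 0), cons(0, cons(b, 0))), 0, cons(cons(b, b), cons(b, b))), b))  →  cons(0, k(m(m(b, cons(cons(0, cons(0, b)), 0), cons(0, cons(b, 0))), 0, cons(cons(b, b), cons(b, b))), b))   [R5 at 1]
3. cons(0, k(m(m(b, cons(cons(0, cons(0, b)), 0), cons(0, cons(b, 0))), 0, cons(cons(b, b), cons(b, b))), b))  →  cons(0, k(0, b))   [R5 at 2.1]
4. cons(0, k(0, b))  →  cons(0, cons(b, 0))   [R6 at 2]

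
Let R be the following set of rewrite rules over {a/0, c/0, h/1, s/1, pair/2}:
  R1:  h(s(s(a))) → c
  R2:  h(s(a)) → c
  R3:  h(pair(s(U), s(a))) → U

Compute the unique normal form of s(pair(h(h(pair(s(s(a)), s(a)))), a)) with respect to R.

s(pair(c, a))

1. s(pair(h(h(pair(s(s(a)), s(a)))), a))  →  s(pair(h(s(a)), a))   [R3 at 1.1.1]
2. s(pair(h(s(a)), a))  →  s(pair(c, a))   [R2 at 1.1]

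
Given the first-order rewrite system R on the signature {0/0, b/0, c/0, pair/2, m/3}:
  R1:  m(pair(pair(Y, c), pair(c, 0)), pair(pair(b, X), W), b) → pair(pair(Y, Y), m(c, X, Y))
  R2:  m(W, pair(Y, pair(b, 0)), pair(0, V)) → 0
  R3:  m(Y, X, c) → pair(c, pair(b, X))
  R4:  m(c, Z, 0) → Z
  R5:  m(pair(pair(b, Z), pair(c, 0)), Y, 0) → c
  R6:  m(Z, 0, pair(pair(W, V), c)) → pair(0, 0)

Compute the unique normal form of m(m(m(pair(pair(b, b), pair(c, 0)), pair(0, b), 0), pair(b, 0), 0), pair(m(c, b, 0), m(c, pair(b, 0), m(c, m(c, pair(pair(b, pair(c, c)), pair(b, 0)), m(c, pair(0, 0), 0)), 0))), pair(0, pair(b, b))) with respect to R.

0

1. m(m(m(pair(pair(b, b), pair(c, 0)), pair(0, b), 0), pair(b, 0), 0), pair(m(c, b, 0), m(c, pair(b, 0), m(c, m(c, pair(pair(b, pair(c, c)), pair(b, 0)), m(c, pair(0, 0), 0)), 0))), pair(0, pair(b, b)))  →  m(m(c, pair(b, 0), 0), pair(m(c, b, 0), m(c, pair(b, 0), m(c, m(c, pair(pair(b, pair(c, c)), pair(b, 0)), m(c, pair(0, 0), 0)), 0))), pair(0, pair(b, b)))   [R5 at 1.1]
2. m(m(c, pair(b, 0), 0), pair(m(c, b, 0), m(c, pair(b, 0), m(c, m(c, pair(pair(b, pair(c, c)), pair(b, 0)), m(c, pair(0, 0), 0)), 0))), pair(0, pair(b, b)))  →  m(pair(b, 0), pair(m(c, b, 0), m(c, pair(b, 0), m(c, m(c, pair(pair(b, pair(c, c)), pair(b, 0)), m(c, pair(0, 0), 0)), 0))), pair(0, pair(b, b)))   [R4 at 1]
3. m(pair(b, 0), pair(m(c, b, 0), m(c, pair(b, 0), m(c, m(c, pair(pair(b, pair(c, c)), pair(b, 0)), m(c, pair(0, 0), 0)), 0))), pair(0, pair(b, b)))  →  m(pair(b, 0), pair(b, m(c, pair(b, 0), m(c, m(c, pair(pair(b, pair(c, c)), pair(b, 0)), m(c, pair(0, 0), 0)), 0))), pair(0, pair(b, b)))   [R4 at 2.1]
4. m(pair(b, 0), pair(b, m(c, pair(b, 0), m(c, m(c, pair(pair(b, pair(c, c)), pair(b, 0)), m(c, pair(0, 0), 0)), 0))), pair(0, pair(b, b)))  →  m(pair(b, 0), pair(b, m(c, pair(b, 0), m(c, pair(pair(b, pair(c, c)), pair(b, 0)), m(c, pair(0, 0), 0)))), pair(0, pair(b, b)))   [R4 at 2.2.3]
5. m(pair(b, 0), pair(b, m(c, pair(b, 0), m(c, pair(pair(b, pair(c, c)), pair(b, 0)), m(c, pair(0, 0), 0)))), pair(0, pair(b, b)))  →  m(pair(b, 0), pair(b, m(c, pair(b, 0), m(c, pair(pair(b, pair(c, c)), pair(b, 0)), pair(0, 0)))), pair(0, pair(b, b)))   [R4 at 2.2.3.3]
6. m(pair(b, 0), pair(b, m(c, pair(b, 0), m(c, pair(pair(b, pair(c, c)), pair(b, 0)), pair(0, 0)))), pair(0, pair(b, b)))  →  m(pair(b, 0), pair(b, m(c, pair(b, 0), 0)), pair(0, pair(b, b)))   [R2 at 2.2.3]
7. m(pair(b, 0), pair(b, m(c, pair(b, 0), 0)), pair(0, pair(b, b)))  →  m(pair(b, 0), pair(b, pair(b, 0)), pair(0, pair(b, b)))   [R4 at 2.2]
8. m(pair(b, 0), pair(b, pair(b, 0)), pair(0, pair(b, b)))  →  0   [R2 at ε]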